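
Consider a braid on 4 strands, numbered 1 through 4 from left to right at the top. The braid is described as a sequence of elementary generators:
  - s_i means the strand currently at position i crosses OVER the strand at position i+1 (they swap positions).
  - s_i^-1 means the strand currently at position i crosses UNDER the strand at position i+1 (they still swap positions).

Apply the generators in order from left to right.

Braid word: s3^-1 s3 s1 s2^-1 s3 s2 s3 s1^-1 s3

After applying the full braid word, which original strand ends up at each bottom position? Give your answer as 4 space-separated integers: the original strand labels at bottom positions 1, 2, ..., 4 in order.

Gen 1 (s3^-1): strand 3 crosses under strand 4. Perm now: [1 2 4 3]
Gen 2 (s3): strand 4 crosses over strand 3. Perm now: [1 2 3 4]
Gen 3 (s1): strand 1 crosses over strand 2. Perm now: [2 1 3 4]
Gen 4 (s2^-1): strand 1 crosses under strand 3. Perm now: [2 3 1 4]
Gen 5 (s3): strand 1 crosses over strand 4. Perm now: [2 3 4 1]
Gen 6 (s2): strand 3 crosses over strand 4. Perm now: [2 4 3 1]
Gen 7 (s3): strand 3 crosses over strand 1. Perm now: [2 4 1 3]
Gen 8 (s1^-1): strand 2 crosses under strand 4. Perm now: [4 2 1 3]
Gen 9 (s3): strand 1 crosses over strand 3. Perm now: [4 2 3 1]

Answer: 4 2 3 1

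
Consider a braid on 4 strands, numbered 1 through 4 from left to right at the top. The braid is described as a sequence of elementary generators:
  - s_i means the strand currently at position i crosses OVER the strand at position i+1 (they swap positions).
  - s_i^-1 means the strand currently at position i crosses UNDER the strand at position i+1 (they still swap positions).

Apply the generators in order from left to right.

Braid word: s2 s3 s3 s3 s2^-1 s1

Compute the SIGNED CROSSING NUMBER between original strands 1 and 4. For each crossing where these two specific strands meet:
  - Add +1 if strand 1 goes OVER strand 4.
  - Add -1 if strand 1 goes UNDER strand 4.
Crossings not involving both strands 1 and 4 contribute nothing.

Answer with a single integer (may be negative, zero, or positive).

Answer: 1

Derivation:
Gen 1: crossing 2x3. Both 1&4? no. Sum: 0
Gen 2: crossing 2x4. Both 1&4? no. Sum: 0
Gen 3: crossing 4x2. Both 1&4? no. Sum: 0
Gen 4: crossing 2x4. Both 1&4? no. Sum: 0
Gen 5: crossing 3x4. Both 1&4? no. Sum: 0
Gen 6: 1 over 4. Both 1&4? yes. Contrib: +1. Sum: 1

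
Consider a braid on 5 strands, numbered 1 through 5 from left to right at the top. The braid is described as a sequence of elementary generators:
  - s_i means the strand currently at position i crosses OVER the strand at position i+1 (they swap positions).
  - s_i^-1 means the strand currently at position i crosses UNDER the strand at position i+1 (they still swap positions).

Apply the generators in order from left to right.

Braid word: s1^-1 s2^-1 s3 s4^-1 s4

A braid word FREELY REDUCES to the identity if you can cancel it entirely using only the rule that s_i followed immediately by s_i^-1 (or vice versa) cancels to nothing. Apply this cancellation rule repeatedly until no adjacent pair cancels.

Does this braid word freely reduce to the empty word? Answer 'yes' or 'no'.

Gen 1 (s1^-1): push. Stack: [s1^-1]
Gen 2 (s2^-1): push. Stack: [s1^-1 s2^-1]
Gen 3 (s3): push. Stack: [s1^-1 s2^-1 s3]
Gen 4 (s4^-1): push. Stack: [s1^-1 s2^-1 s3 s4^-1]
Gen 5 (s4): cancels prior s4^-1. Stack: [s1^-1 s2^-1 s3]
Reduced word: s1^-1 s2^-1 s3

Answer: no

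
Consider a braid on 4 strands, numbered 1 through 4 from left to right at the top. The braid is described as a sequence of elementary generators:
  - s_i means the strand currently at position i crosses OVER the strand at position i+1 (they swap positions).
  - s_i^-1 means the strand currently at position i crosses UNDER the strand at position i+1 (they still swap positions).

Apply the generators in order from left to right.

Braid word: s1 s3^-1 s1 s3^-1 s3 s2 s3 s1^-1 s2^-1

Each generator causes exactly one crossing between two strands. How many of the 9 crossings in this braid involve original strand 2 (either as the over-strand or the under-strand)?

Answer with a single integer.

Gen 1: crossing 1x2. Involves strand 2? yes. Count so far: 1
Gen 2: crossing 3x4. Involves strand 2? no. Count so far: 1
Gen 3: crossing 2x1. Involves strand 2? yes. Count so far: 2
Gen 4: crossing 4x3. Involves strand 2? no. Count so far: 2
Gen 5: crossing 3x4. Involves strand 2? no. Count so far: 2
Gen 6: crossing 2x4. Involves strand 2? yes. Count so far: 3
Gen 7: crossing 2x3. Involves strand 2? yes. Count so far: 4
Gen 8: crossing 1x4. Involves strand 2? no. Count so far: 4
Gen 9: crossing 1x3. Involves strand 2? no. Count so far: 4

Answer: 4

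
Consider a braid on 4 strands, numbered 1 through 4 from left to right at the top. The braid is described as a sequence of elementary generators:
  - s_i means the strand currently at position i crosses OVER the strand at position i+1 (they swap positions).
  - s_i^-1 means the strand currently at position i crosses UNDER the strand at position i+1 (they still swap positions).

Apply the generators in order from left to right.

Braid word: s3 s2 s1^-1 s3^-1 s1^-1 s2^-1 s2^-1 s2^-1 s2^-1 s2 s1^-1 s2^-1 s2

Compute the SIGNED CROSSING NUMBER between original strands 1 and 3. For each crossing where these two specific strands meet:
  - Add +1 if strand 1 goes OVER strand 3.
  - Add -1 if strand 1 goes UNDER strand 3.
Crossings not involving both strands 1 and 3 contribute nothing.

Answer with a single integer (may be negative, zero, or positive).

Gen 1: crossing 3x4. Both 1&3? no. Sum: 0
Gen 2: crossing 2x4. Both 1&3? no. Sum: 0
Gen 3: crossing 1x4. Both 1&3? no. Sum: 0
Gen 4: crossing 2x3. Both 1&3? no. Sum: 0
Gen 5: crossing 4x1. Both 1&3? no. Sum: 0
Gen 6: crossing 4x3. Both 1&3? no. Sum: 0
Gen 7: crossing 3x4. Both 1&3? no. Sum: 0
Gen 8: crossing 4x3. Both 1&3? no. Sum: 0
Gen 9: crossing 3x4. Both 1&3? no. Sum: 0
Gen 10: crossing 4x3. Both 1&3? no. Sum: 0
Gen 11: 1 under 3. Both 1&3? yes. Contrib: -1. Sum: -1
Gen 12: crossing 1x4. Both 1&3? no. Sum: -1
Gen 13: crossing 4x1. Both 1&3? no. Sum: -1

Answer: -1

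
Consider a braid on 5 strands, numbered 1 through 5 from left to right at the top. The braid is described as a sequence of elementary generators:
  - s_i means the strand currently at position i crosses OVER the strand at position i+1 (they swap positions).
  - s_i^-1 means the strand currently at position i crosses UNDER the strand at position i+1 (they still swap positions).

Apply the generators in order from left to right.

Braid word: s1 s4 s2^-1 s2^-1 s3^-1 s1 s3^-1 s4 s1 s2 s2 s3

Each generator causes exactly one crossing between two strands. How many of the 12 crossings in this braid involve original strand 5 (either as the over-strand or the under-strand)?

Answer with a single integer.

Answer: 4

Derivation:
Gen 1: crossing 1x2. Involves strand 5? no. Count so far: 0
Gen 2: crossing 4x5. Involves strand 5? yes. Count so far: 1
Gen 3: crossing 1x3. Involves strand 5? no. Count so far: 1
Gen 4: crossing 3x1. Involves strand 5? no. Count so far: 1
Gen 5: crossing 3x5. Involves strand 5? yes. Count so far: 2
Gen 6: crossing 2x1. Involves strand 5? no. Count so far: 2
Gen 7: crossing 5x3. Involves strand 5? yes. Count so far: 3
Gen 8: crossing 5x4. Involves strand 5? yes. Count so far: 4
Gen 9: crossing 1x2. Involves strand 5? no. Count so far: 4
Gen 10: crossing 1x3. Involves strand 5? no. Count so far: 4
Gen 11: crossing 3x1. Involves strand 5? no. Count so far: 4
Gen 12: crossing 3x4. Involves strand 5? no. Count so far: 4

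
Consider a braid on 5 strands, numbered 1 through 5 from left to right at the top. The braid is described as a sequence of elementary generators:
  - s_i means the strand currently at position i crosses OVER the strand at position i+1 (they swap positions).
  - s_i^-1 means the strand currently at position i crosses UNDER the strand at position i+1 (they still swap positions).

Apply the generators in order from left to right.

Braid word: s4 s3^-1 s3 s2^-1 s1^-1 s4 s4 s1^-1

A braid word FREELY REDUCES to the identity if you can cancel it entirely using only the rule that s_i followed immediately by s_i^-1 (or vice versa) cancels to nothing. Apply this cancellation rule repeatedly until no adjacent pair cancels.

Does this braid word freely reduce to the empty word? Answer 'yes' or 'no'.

Gen 1 (s4): push. Stack: [s4]
Gen 2 (s3^-1): push. Stack: [s4 s3^-1]
Gen 3 (s3): cancels prior s3^-1. Stack: [s4]
Gen 4 (s2^-1): push. Stack: [s4 s2^-1]
Gen 5 (s1^-1): push. Stack: [s4 s2^-1 s1^-1]
Gen 6 (s4): push. Stack: [s4 s2^-1 s1^-1 s4]
Gen 7 (s4): push. Stack: [s4 s2^-1 s1^-1 s4 s4]
Gen 8 (s1^-1): push. Stack: [s4 s2^-1 s1^-1 s4 s4 s1^-1]
Reduced word: s4 s2^-1 s1^-1 s4 s4 s1^-1

Answer: no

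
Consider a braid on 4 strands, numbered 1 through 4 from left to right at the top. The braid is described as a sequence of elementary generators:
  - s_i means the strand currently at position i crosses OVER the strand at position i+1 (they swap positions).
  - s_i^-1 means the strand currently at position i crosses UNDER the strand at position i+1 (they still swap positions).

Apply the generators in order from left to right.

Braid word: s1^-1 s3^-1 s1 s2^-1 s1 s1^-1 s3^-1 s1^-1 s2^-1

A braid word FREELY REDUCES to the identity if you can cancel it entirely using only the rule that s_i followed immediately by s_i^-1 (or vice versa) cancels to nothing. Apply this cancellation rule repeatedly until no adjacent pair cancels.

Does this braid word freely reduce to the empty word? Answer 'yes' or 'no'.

Answer: no

Derivation:
Gen 1 (s1^-1): push. Stack: [s1^-1]
Gen 2 (s3^-1): push. Stack: [s1^-1 s3^-1]
Gen 3 (s1): push. Stack: [s1^-1 s3^-1 s1]
Gen 4 (s2^-1): push. Stack: [s1^-1 s3^-1 s1 s2^-1]
Gen 5 (s1): push. Stack: [s1^-1 s3^-1 s1 s2^-1 s1]
Gen 6 (s1^-1): cancels prior s1. Stack: [s1^-1 s3^-1 s1 s2^-1]
Gen 7 (s3^-1): push. Stack: [s1^-1 s3^-1 s1 s2^-1 s3^-1]
Gen 8 (s1^-1): push. Stack: [s1^-1 s3^-1 s1 s2^-1 s3^-1 s1^-1]
Gen 9 (s2^-1): push. Stack: [s1^-1 s3^-1 s1 s2^-1 s3^-1 s1^-1 s2^-1]
Reduced word: s1^-1 s3^-1 s1 s2^-1 s3^-1 s1^-1 s2^-1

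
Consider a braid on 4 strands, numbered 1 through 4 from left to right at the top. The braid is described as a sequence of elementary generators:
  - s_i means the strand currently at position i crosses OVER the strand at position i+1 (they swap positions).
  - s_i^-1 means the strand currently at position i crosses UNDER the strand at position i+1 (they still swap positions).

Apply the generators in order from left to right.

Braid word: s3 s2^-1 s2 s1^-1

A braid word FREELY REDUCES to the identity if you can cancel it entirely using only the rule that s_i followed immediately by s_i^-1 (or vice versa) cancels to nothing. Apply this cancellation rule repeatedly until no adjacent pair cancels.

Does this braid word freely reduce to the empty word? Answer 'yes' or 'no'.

Answer: no

Derivation:
Gen 1 (s3): push. Stack: [s3]
Gen 2 (s2^-1): push. Stack: [s3 s2^-1]
Gen 3 (s2): cancels prior s2^-1. Stack: [s3]
Gen 4 (s1^-1): push. Stack: [s3 s1^-1]
Reduced word: s3 s1^-1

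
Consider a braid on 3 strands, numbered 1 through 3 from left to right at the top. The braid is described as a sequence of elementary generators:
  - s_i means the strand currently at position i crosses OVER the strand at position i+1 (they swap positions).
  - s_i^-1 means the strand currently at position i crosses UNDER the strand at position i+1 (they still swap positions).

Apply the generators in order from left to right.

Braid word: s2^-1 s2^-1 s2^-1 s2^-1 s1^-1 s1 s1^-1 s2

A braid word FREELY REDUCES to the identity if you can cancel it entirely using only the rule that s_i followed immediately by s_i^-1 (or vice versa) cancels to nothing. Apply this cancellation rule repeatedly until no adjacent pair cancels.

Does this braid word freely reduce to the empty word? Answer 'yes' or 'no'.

Gen 1 (s2^-1): push. Stack: [s2^-1]
Gen 2 (s2^-1): push. Stack: [s2^-1 s2^-1]
Gen 3 (s2^-1): push. Stack: [s2^-1 s2^-1 s2^-1]
Gen 4 (s2^-1): push. Stack: [s2^-1 s2^-1 s2^-1 s2^-1]
Gen 5 (s1^-1): push. Stack: [s2^-1 s2^-1 s2^-1 s2^-1 s1^-1]
Gen 6 (s1): cancels prior s1^-1. Stack: [s2^-1 s2^-1 s2^-1 s2^-1]
Gen 7 (s1^-1): push. Stack: [s2^-1 s2^-1 s2^-1 s2^-1 s1^-1]
Gen 8 (s2): push. Stack: [s2^-1 s2^-1 s2^-1 s2^-1 s1^-1 s2]
Reduced word: s2^-1 s2^-1 s2^-1 s2^-1 s1^-1 s2

Answer: no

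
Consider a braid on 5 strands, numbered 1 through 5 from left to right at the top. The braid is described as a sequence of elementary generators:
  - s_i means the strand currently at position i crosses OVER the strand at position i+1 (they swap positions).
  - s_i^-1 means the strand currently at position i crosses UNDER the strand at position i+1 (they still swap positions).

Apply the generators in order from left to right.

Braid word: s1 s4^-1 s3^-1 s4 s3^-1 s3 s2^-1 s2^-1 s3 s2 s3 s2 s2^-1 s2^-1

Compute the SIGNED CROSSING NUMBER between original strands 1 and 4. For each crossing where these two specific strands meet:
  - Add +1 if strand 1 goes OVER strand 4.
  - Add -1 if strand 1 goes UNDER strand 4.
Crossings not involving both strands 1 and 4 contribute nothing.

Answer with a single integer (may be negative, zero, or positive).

Gen 1: crossing 1x2. Both 1&4? no. Sum: 0
Gen 2: crossing 4x5. Both 1&4? no. Sum: 0
Gen 3: crossing 3x5. Both 1&4? no. Sum: 0
Gen 4: crossing 3x4. Both 1&4? no. Sum: 0
Gen 5: crossing 5x4. Both 1&4? no. Sum: 0
Gen 6: crossing 4x5. Both 1&4? no. Sum: 0
Gen 7: crossing 1x5. Both 1&4? no. Sum: 0
Gen 8: crossing 5x1. Both 1&4? no. Sum: 0
Gen 9: crossing 5x4. Both 1&4? no. Sum: 0
Gen 10: 1 over 4. Both 1&4? yes. Contrib: +1. Sum: 1
Gen 11: crossing 1x5. Both 1&4? no. Sum: 1
Gen 12: crossing 4x5. Both 1&4? no. Sum: 1
Gen 13: crossing 5x4. Both 1&4? no. Sum: 1
Gen 14: crossing 4x5. Both 1&4? no. Sum: 1

Answer: 1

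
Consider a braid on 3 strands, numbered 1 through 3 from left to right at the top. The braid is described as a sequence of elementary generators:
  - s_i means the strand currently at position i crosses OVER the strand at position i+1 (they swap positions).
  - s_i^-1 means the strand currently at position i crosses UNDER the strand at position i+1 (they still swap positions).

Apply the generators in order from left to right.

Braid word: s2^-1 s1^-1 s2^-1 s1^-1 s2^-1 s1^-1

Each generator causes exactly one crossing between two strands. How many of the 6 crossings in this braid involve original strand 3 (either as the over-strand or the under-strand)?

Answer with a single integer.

Gen 1: crossing 2x3. Involves strand 3? yes. Count so far: 1
Gen 2: crossing 1x3. Involves strand 3? yes. Count so far: 2
Gen 3: crossing 1x2. Involves strand 3? no. Count so far: 2
Gen 4: crossing 3x2. Involves strand 3? yes. Count so far: 3
Gen 5: crossing 3x1. Involves strand 3? yes. Count so far: 4
Gen 6: crossing 2x1. Involves strand 3? no. Count so far: 4

Answer: 4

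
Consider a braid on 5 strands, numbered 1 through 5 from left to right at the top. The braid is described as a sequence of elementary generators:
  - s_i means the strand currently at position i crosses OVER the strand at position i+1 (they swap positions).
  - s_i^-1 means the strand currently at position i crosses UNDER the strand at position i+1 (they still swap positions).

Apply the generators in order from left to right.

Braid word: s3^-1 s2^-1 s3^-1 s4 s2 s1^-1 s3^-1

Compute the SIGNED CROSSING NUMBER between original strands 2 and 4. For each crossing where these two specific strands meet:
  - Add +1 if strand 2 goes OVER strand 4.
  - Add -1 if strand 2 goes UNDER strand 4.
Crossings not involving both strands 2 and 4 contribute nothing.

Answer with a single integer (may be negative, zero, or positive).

Gen 1: crossing 3x4. Both 2&4? no. Sum: 0
Gen 2: 2 under 4. Both 2&4? yes. Contrib: -1. Sum: -1
Gen 3: crossing 2x3. Both 2&4? no. Sum: -1
Gen 4: crossing 2x5. Both 2&4? no. Sum: -1
Gen 5: crossing 4x3. Both 2&4? no. Sum: -1
Gen 6: crossing 1x3. Both 2&4? no. Sum: -1
Gen 7: crossing 4x5. Both 2&4? no. Sum: -1

Answer: -1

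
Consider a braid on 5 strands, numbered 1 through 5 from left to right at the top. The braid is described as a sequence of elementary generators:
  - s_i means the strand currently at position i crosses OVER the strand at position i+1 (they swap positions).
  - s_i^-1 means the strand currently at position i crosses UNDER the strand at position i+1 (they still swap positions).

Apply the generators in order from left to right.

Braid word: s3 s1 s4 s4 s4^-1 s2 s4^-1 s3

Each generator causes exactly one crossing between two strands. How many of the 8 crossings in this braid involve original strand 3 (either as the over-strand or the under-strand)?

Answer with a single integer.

Gen 1: crossing 3x4. Involves strand 3? yes. Count so far: 1
Gen 2: crossing 1x2. Involves strand 3? no. Count so far: 1
Gen 3: crossing 3x5. Involves strand 3? yes. Count so far: 2
Gen 4: crossing 5x3. Involves strand 3? yes. Count so far: 3
Gen 5: crossing 3x5. Involves strand 3? yes. Count so far: 4
Gen 6: crossing 1x4. Involves strand 3? no. Count so far: 4
Gen 7: crossing 5x3. Involves strand 3? yes. Count so far: 5
Gen 8: crossing 1x3. Involves strand 3? yes. Count so far: 6

Answer: 6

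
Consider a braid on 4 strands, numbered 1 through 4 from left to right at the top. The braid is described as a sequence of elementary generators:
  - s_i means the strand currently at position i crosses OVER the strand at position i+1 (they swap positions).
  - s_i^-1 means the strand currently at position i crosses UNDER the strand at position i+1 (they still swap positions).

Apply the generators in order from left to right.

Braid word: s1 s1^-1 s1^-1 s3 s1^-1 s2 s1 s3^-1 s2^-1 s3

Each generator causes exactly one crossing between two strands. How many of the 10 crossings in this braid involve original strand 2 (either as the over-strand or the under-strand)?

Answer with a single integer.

Gen 1: crossing 1x2. Involves strand 2? yes. Count so far: 1
Gen 2: crossing 2x1. Involves strand 2? yes. Count so far: 2
Gen 3: crossing 1x2. Involves strand 2? yes. Count so far: 3
Gen 4: crossing 3x4. Involves strand 2? no. Count so far: 3
Gen 5: crossing 2x1. Involves strand 2? yes. Count so far: 4
Gen 6: crossing 2x4. Involves strand 2? yes. Count so far: 5
Gen 7: crossing 1x4. Involves strand 2? no. Count so far: 5
Gen 8: crossing 2x3. Involves strand 2? yes. Count so far: 6
Gen 9: crossing 1x3. Involves strand 2? no. Count so far: 6
Gen 10: crossing 1x2. Involves strand 2? yes. Count so far: 7

Answer: 7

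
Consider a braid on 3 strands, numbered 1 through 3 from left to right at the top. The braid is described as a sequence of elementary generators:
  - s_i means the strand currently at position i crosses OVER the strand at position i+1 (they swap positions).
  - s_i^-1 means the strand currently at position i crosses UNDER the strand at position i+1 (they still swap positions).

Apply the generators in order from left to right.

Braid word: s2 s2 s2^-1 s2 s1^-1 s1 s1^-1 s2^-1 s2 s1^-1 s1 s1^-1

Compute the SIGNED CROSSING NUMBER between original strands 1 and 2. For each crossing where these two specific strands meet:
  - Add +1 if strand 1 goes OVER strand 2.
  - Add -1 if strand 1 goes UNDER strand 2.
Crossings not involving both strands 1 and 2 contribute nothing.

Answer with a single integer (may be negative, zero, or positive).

Gen 1: crossing 2x3. Both 1&2? no. Sum: 0
Gen 2: crossing 3x2. Both 1&2? no. Sum: 0
Gen 3: crossing 2x3. Both 1&2? no. Sum: 0
Gen 4: crossing 3x2. Both 1&2? no. Sum: 0
Gen 5: 1 under 2. Both 1&2? yes. Contrib: -1. Sum: -1
Gen 6: 2 over 1. Both 1&2? yes. Contrib: -1. Sum: -2
Gen 7: 1 under 2. Both 1&2? yes. Contrib: -1. Sum: -3
Gen 8: crossing 1x3. Both 1&2? no. Sum: -3
Gen 9: crossing 3x1. Both 1&2? no. Sum: -3
Gen 10: 2 under 1. Both 1&2? yes. Contrib: +1. Sum: -2
Gen 11: 1 over 2. Both 1&2? yes. Contrib: +1. Sum: -1
Gen 12: 2 under 1. Both 1&2? yes. Contrib: +1. Sum: 0

Answer: 0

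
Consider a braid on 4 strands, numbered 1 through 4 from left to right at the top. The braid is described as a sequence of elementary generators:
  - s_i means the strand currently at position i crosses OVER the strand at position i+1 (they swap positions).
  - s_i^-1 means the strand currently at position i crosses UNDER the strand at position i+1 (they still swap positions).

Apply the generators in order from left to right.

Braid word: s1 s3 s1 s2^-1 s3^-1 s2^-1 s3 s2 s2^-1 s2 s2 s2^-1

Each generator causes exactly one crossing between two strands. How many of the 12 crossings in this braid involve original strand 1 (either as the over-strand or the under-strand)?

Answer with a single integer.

Gen 1: crossing 1x2. Involves strand 1? yes. Count so far: 1
Gen 2: crossing 3x4. Involves strand 1? no. Count so far: 1
Gen 3: crossing 2x1. Involves strand 1? yes. Count so far: 2
Gen 4: crossing 2x4. Involves strand 1? no. Count so far: 2
Gen 5: crossing 2x3. Involves strand 1? no. Count so far: 2
Gen 6: crossing 4x3. Involves strand 1? no. Count so far: 2
Gen 7: crossing 4x2. Involves strand 1? no. Count so far: 2
Gen 8: crossing 3x2. Involves strand 1? no. Count so far: 2
Gen 9: crossing 2x3. Involves strand 1? no. Count so far: 2
Gen 10: crossing 3x2. Involves strand 1? no. Count so far: 2
Gen 11: crossing 2x3. Involves strand 1? no. Count so far: 2
Gen 12: crossing 3x2. Involves strand 1? no. Count so far: 2

Answer: 2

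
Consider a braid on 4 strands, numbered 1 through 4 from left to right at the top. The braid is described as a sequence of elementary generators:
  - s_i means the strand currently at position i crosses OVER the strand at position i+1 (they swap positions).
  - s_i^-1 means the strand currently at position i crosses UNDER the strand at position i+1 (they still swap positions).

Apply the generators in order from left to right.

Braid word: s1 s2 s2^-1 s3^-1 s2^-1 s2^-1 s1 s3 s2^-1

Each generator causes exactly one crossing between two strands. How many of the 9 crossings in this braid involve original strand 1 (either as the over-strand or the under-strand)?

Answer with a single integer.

Answer: 6

Derivation:
Gen 1: crossing 1x2. Involves strand 1? yes. Count so far: 1
Gen 2: crossing 1x3. Involves strand 1? yes. Count so far: 2
Gen 3: crossing 3x1. Involves strand 1? yes. Count so far: 3
Gen 4: crossing 3x4. Involves strand 1? no. Count so far: 3
Gen 5: crossing 1x4. Involves strand 1? yes. Count so far: 4
Gen 6: crossing 4x1. Involves strand 1? yes. Count so far: 5
Gen 7: crossing 2x1. Involves strand 1? yes. Count so far: 6
Gen 8: crossing 4x3. Involves strand 1? no. Count so far: 6
Gen 9: crossing 2x3. Involves strand 1? no. Count so far: 6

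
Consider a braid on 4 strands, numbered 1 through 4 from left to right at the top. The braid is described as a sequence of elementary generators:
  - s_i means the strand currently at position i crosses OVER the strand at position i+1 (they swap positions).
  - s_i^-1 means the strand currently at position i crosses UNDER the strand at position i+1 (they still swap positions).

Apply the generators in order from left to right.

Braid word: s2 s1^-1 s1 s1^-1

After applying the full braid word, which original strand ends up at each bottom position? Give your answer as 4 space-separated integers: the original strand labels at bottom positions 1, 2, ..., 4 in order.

Answer: 3 1 2 4

Derivation:
Gen 1 (s2): strand 2 crosses over strand 3. Perm now: [1 3 2 4]
Gen 2 (s1^-1): strand 1 crosses under strand 3. Perm now: [3 1 2 4]
Gen 3 (s1): strand 3 crosses over strand 1. Perm now: [1 3 2 4]
Gen 4 (s1^-1): strand 1 crosses under strand 3. Perm now: [3 1 2 4]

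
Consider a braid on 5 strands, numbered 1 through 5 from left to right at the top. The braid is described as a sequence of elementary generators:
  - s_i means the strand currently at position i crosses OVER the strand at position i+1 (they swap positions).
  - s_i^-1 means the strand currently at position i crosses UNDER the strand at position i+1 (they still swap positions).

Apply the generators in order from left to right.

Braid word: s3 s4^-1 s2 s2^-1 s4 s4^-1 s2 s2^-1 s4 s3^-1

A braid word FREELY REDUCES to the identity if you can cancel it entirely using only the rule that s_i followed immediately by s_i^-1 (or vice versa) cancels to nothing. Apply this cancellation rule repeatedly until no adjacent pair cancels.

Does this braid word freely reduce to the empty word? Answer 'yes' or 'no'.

Gen 1 (s3): push. Stack: [s3]
Gen 2 (s4^-1): push. Stack: [s3 s4^-1]
Gen 3 (s2): push. Stack: [s3 s4^-1 s2]
Gen 4 (s2^-1): cancels prior s2. Stack: [s3 s4^-1]
Gen 5 (s4): cancels prior s4^-1. Stack: [s3]
Gen 6 (s4^-1): push. Stack: [s3 s4^-1]
Gen 7 (s2): push. Stack: [s3 s4^-1 s2]
Gen 8 (s2^-1): cancels prior s2. Stack: [s3 s4^-1]
Gen 9 (s4): cancels prior s4^-1. Stack: [s3]
Gen 10 (s3^-1): cancels prior s3. Stack: []
Reduced word: (empty)

Answer: yes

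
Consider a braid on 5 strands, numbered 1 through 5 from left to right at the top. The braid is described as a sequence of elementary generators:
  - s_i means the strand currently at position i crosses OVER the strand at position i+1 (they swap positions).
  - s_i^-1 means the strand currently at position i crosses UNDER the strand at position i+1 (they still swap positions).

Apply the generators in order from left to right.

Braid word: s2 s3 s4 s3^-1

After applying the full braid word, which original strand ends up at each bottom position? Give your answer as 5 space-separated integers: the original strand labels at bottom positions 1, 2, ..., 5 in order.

Gen 1 (s2): strand 2 crosses over strand 3. Perm now: [1 3 2 4 5]
Gen 2 (s3): strand 2 crosses over strand 4. Perm now: [1 3 4 2 5]
Gen 3 (s4): strand 2 crosses over strand 5. Perm now: [1 3 4 5 2]
Gen 4 (s3^-1): strand 4 crosses under strand 5. Perm now: [1 3 5 4 2]

Answer: 1 3 5 4 2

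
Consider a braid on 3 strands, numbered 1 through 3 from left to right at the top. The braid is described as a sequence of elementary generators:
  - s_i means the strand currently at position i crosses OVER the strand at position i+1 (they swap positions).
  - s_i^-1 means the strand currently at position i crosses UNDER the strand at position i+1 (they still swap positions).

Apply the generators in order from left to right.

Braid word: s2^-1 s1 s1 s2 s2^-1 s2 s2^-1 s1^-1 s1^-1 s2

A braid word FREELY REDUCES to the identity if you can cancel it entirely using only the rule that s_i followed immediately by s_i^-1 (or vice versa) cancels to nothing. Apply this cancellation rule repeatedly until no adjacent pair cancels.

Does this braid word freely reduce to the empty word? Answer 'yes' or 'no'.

Gen 1 (s2^-1): push. Stack: [s2^-1]
Gen 2 (s1): push. Stack: [s2^-1 s1]
Gen 3 (s1): push. Stack: [s2^-1 s1 s1]
Gen 4 (s2): push. Stack: [s2^-1 s1 s1 s2]
Gen 5 (s2^-1): cancels prior s2. Stack: [s2^-1 s1 s1]
Gen 6 (s2): push. Stack: [s2^-1 s1 s1 s2]
Gen 7 (s2^-1): cancels prior s2. Stack: [s2^-1 s1 s1]
Gen 8 (s1^-1): cancels prior s1. Stack: [s2^-1 s1]
Gen 9 (s1^-1): cancels prior s1. Stack: [s2^-1]
Gen 10 (s2): cancels prior s2^-1. Stack: []
Reduced word: (empty)

Answer: yes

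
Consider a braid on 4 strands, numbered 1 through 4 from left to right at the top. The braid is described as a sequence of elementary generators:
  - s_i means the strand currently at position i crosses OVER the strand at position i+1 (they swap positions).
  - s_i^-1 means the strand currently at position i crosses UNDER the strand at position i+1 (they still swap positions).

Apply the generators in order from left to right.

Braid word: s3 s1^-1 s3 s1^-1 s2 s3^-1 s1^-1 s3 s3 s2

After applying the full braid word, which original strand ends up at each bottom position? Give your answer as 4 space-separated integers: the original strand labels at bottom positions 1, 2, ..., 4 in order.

Answer: 3 4 1 2

Derivation:
Gen 1 (s3): strand 3 crosses over strand 4. Perm now: [1 2 4 3]
Gen 2 (s1^-1): strand 1 crosses under strand 2. Perm now: [2 1 4 3]
Gen 3 (s3): strand 4 crosses over strand 3. Perm now: [2 1 3 4]
Gen 4 (s1^-1): strand 2 crosses under strand 1. Perm now: [1 2 3 4]
Gen 5 (s2): strand 2 crosses over strand 3. Perm now: [1 3 2 4]
Gen 6 (s3^-1): strand 2 crosses under strand 4. Perm now: [1 3 4 2]
Gen 7 (s1^-1): strand 1 crosses under strand 3. Perm now: [3 1 4 2]
Gen 8 (s3): strand 4 crosses over strand 2. Perm now: [3 1 2 4]
Gen 9 (s3): strand 2 crosses over strand 4. Perm now: [3 1 4 2]
Gen 10 (s2): strand 1 crosses over strand 4. Perm now: [3 4 1 2]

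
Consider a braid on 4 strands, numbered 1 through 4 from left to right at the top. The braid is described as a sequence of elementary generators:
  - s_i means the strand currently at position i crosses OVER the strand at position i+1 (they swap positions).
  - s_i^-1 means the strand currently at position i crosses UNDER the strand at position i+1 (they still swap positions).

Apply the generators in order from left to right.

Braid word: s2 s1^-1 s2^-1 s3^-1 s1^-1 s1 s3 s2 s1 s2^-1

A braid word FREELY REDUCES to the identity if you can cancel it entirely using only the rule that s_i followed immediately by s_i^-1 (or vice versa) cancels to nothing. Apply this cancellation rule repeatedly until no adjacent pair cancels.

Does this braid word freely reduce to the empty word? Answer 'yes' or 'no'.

Answer: yes

Derivation:
Gen 1 (s2): push. Stack: [s2]
Gen 2 (s1^-1): push. Stack: [s2 s1^-1]
Gen 3 (s2^-1): push. Stack: [s2 s1^-1 s2^-1]
Gen 4 (s3^-1): push. Stack: [s2 s1^-1 s2^-1 s3^-1]
Gen 5 (s1^-1): push. Stack: [s2 s1^-1 s2^-1 s3^-1 s1^-1]
Gen 6 (s1): cancels prior s1^-1. Stack: [s2 s1^-1 s2^-1 s3^-1]
Gen 7 (s3): cancels prior s3^-1. Stack: [s2 s1^-1 s2^-1]
Gen 8 (s2): cancels prior s2^-1. Stack: [s2 s1^-1]
Gen 9 (s1): cancels prior s1^-1. Stack: [s2]
Gen 10 (s2^-1): cancels prior s2. Stack: []
Reduced word: (empty)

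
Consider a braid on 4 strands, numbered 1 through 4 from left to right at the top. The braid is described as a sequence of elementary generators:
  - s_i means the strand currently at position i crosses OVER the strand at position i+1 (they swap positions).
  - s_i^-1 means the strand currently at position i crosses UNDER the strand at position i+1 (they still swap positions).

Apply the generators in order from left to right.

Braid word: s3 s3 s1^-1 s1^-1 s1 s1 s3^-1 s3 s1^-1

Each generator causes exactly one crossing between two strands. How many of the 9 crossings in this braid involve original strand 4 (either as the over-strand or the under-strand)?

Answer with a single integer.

Answer: 4

Derivation:
Gen 1: crossing 3x4. Involves strand 4? yes. Count so far: 1
Gen 2: crossing 4x3. Involves strand 4? yes. Count so far: 2
Gen 3: crossing 1x2. Involves strand 4? no. Count so far: 2
Gen 4: crossing 2x1. Involves strand 4? no. Count so far: 2
Gen 5: crossing 1x2. Involves strand 4? no. Count so far: 2
Gen 6: crossing 2x1. Involves strand 4? no. Count so far: 2
Gen 7: crossing 3x4. Involves strand 4? yes. Count so far: 3
Gen 8: crossing 4x3. Involves strand 4? yes. Count so far: 4
Gen 9: crossing 1x2. Involves strand 4? no. Count so far: 4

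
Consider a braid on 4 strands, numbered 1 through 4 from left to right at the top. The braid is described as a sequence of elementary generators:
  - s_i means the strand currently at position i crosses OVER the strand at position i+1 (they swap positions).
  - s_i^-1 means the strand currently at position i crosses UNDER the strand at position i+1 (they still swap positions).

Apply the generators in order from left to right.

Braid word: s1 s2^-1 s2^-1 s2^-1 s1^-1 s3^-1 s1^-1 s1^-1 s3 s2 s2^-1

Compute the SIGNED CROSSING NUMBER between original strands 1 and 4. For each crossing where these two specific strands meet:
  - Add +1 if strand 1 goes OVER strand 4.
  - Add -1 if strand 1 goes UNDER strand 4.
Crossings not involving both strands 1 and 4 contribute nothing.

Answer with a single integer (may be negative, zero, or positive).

Answer: -2

Derivation:
Gen 1: crossing 1x2. Both 1&4? no. Sum: 0
Gen 2: crossing 1x3. Both 1&4? no. Sum: 0
Gen 3: crossing 3x1. Both 1&4? no. Sum: 0
Gen 4: crossing 1x3. Both 1&4? no. Sum: 0
Gen 5: crossing 2x3. Both 1&4? no. Sum: 0
Gen 6: 1 under 4. Both 1&4? yes. Contrib: -1. Sum: -1
Gen 7: crossing 3x2. Both 1&4? no. Sum: -1
Gen 8: crossing 2x3. Both 1&4? no. Sum: -1
Gen 9: 4 over 1. Both 1&4? yes. Contrib: -1. Sum: -2
Gen 10: crossing 2x1. Both 1&4? no. Sum: -2
Gen 11: crossing 1x2. Both 1&4? no. Sum: -2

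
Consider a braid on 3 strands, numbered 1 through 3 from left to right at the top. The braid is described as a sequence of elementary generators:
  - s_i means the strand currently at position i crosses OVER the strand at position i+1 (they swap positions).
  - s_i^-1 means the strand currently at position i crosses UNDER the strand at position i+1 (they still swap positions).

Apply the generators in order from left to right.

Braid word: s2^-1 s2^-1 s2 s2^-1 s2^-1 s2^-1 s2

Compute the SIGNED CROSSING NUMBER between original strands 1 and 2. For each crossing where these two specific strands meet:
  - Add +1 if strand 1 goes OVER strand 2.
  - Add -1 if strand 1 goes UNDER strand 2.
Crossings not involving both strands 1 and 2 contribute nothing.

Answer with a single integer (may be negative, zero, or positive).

Gen 1: crossing 2x3. Both 1&2? no. Sum: 0
Gen 2: crossing 3x2. Both 1&2? no. Sum: 0
Gen 3: crossing 2x3. Both 1&2? no. Sum: 0
Gen 4: crossing 3x2. Both 1&2? no. Sum: 0
Gen 5: crossing 2x3. Both 1&2? no. Sum: 0
Gen 6: crossing 3x2. Both 1&2? no. Sum: 0
Gen 7: crossing 2x3. Both 1&2? no. Sum: 0

Answer: 0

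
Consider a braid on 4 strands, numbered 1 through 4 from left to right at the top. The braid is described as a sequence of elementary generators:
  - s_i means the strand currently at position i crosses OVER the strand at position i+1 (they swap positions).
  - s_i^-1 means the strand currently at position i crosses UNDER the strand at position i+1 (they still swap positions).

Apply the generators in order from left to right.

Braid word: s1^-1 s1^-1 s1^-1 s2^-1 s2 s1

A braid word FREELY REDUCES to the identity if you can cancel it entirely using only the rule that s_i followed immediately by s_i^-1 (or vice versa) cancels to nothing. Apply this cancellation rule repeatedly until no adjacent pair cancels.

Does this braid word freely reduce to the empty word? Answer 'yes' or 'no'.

Answer: no

Derivation:
Gen 1 (s1^-1): push. Stack: [s1^-1]
Gen 2 (s1^-1): push. Stack: [s1^-1 s1^-1]
Gen 3 (s1^-1): push. Stack: [s1^-1 s1^-1 s1^-1]
Gen 4 (s2^-1): push. Stack: [s1^-1 s1^-1 s1^-1 s2^-1]
Gen 5 (s2): cancels prior s2^-1. Stack: [s1^-1 s1^-1 s1^-1]
Gen 6 (s1): cancels prior s1^-1. Stack: [s1^-1 s1^-1]
Reduced word: s1^-1 s1^-1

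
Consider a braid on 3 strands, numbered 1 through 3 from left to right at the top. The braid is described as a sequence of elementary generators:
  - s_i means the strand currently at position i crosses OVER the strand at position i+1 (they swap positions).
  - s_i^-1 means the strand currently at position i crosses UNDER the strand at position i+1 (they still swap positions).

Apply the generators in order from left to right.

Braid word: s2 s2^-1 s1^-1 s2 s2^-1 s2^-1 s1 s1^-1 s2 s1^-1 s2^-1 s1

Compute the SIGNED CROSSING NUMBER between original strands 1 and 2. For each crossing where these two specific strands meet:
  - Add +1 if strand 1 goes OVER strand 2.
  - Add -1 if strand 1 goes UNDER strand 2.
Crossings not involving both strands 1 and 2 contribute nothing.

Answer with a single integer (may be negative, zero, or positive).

Gen 1: crossing 2x3. Both 1&2? no. Sum: 0
Gen 2: crossing 3x2. Both 1&2? no. Sum: 0
Gen 3: 1 under 2. Both 1&2? yes. Contrib: -1. Sum: -1
Gen 4: crossing 1x3. Both 1&2? no. Sum: -1
Gen 5: crossing 3x1. Both 1&2? no. Sum: -1
Gen 6: crossing 1x3. Both 1&2? no. Sum: -1
Gen 7: crossing 2x3. Both 1&2? no. Sum: -1
Gen 8: crossing 3x2. Both 1&2? no. Sum: -1
Gen 9: crossing 3x1. Both 1&2? no. Sum: -1
Gen 10: 2 under 1. Both 1&2? yes. Contrib: +1. Sum: 0
Gen 11: crossing 2x3. Both 1&2? no. Sum: 0
Gen 12: crossing 1x3. Both 1&2? no. Sum: 0

Answer: 0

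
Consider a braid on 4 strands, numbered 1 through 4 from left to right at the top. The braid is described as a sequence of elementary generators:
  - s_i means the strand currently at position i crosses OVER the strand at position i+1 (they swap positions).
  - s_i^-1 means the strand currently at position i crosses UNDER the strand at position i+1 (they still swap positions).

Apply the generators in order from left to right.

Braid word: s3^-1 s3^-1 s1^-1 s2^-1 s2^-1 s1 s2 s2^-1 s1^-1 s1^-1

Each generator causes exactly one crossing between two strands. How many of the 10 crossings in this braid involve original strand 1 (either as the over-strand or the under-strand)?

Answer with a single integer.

Gen 1: crossing 3x4. Involves strand 1? no. Count so far: 0
Gen 2: crossing 4x3. Involves strand 1? no. Count so far: 0
Gen 3: crossing 1x2. Involves strand 1? yes. Count so far: 1
Gen 4: crossing 1x3. Involves strand 1? yes. Count so far: 2
Gen 5: crossing 3x1. Involves strand 1? yes. Count so far: 3
Gen 6: crossing 2x1. Involves strand 1? yes. Count so far: 4
Gen 7: crossing 2x3. Involves strand 1? no. Count so far: 4
Gen 8: crossing 3x2. Involves strand 1? no. Count so far: 4
Gen 9: crossing 1x2. Involves strand 1? yes. Count so far: 5
Gen 10: crossing 2x1. Involves strand 1? yes. Count so far: 6

Answer: 6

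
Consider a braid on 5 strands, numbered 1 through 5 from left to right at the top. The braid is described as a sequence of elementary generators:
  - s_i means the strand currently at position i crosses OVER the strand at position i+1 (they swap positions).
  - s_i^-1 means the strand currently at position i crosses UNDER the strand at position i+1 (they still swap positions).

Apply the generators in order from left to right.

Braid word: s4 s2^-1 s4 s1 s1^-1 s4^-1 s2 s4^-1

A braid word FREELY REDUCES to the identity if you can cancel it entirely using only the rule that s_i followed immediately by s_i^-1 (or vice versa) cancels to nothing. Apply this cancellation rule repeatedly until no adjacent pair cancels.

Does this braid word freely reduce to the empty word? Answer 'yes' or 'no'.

Answer: yes

Derivation:
Gen 1 (s4): push. Stack: [s4]
Gen 2 (s2^-1): push. Stack: [s4 s2^-1]
Gen 3 (s4): push. Stack: [s4 s2^-1 s4]
Gen 4 (s1): push. Stack: [s4 s2^-1 s4 s1]
Gen 5 (s1^-1): cancels prior s1. Stack: [s4 s2^-1 s4]
Gen 6 (s4^-1): cancels prior s4. Stack: [s4 s2^-1]
Gen 7 (s2): cancels prior s2^-1. Stack: [s4]
Gen 8 (s4^-1): cancels prior s4. Stack: []
Reduced word: (empty)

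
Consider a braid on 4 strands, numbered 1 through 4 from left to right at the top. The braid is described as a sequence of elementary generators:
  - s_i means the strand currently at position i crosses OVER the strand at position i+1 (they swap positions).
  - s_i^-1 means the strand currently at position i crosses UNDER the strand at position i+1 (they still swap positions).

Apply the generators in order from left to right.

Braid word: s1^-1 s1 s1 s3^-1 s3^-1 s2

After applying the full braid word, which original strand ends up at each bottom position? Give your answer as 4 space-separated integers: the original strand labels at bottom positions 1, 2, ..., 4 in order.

Gen 1 (s1^-1): strand 1 crosses under strand 2. Perm now: [2 1 3 4]
Gen 2 (s1): strand 2 crosses over strand 1. Perm now: [1 2 3 4]
Gen 3 (s1): strand 1 crosses over strand 2. Perm now: [2 1 3 4]
Gen 4 (s3^-1): strand 3 crosses under strand 4. Perm now: [2 1 4 3]
Gen 5 (s3^-1): strand 4 crosses under strand 3. Perm now: [2 1 3 4]
Gen 6 (s2): strand 1 crosses over strand 3. Perm now: [2 3 1 4]

Answer: 2 3 1 4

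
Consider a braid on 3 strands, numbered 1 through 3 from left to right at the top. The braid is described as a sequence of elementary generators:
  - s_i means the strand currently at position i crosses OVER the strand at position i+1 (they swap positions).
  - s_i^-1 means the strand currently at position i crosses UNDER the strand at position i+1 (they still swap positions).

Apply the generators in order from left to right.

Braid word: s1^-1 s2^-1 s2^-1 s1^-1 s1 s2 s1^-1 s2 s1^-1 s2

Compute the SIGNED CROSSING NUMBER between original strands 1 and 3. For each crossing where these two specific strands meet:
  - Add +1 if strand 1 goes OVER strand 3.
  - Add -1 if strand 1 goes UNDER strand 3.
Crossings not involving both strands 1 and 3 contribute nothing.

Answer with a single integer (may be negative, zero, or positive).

Answer: 2

Derivation:
Gen 1: crossing 1x2. Both 1&3? no. Sum: 0
Gen 2: 1 under 3. Both 1&3? yes. Contrib: -1. Sum: -1
Gen 3: 3 under 1. Both 1&3? yes. Contrib: +1. Sum: 0
Gen 4: crossing 2x1. Both 1&3? no. Sum: 0
Gen 5: crossing 1x2. Both 1&3? no. Sum: 0
Gen 6: 1 over 3. Both 1&3? yes. Contrib: +1. Sum: 1
Gen 7: crossing 2x3. Both 1&3? no. Sum: 1
Gen 8: crossing 2x1. Both 1&3? no. Sum: 1
Gen 9: 3 under 1. Both 1&3? yes. Contrib: +1. Sum: 2
Gen 10: crossing 3x2. Both 1&3? no. Sum: 2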